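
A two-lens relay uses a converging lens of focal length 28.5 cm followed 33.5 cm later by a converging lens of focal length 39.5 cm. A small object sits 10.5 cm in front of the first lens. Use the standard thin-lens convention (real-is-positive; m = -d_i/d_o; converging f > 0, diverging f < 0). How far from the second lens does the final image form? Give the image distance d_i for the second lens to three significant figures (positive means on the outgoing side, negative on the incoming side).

186 cm

First lens: d_i1 = 1/(1/28.5 - 1/10.5) = -16.625 cm.
With d_i1 < 0 the first image is virtual and lies on the object side; the object distance for lens 2 is d_o2 = 33.5 - (-16.625) = 50.125 cm.
Second lens: d_i2 = 1/(1/39.5 - 1/(50.125)) = 186.347 cm.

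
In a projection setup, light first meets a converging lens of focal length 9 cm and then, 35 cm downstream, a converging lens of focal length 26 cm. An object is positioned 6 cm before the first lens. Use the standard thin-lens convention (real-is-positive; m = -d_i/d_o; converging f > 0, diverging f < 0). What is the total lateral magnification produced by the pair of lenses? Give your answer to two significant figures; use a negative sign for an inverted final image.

First lens: d_i1 = 1/(1/9 - 1/6) = -18.000 cm.
m_1 = -(-18.000)/6 = 3.0000.
With d_i1 < 0 the first image is virtual and lies on the object side; the object distance for lens 2 is d_o2 = 35 - (-18.000) = 53.000 cm.
Second lens: d_i2 = 1/(1/26 - 1/(53.000)) = 51.037 cm.
m_2 = -(51.037)/(53.000) = -0.9630.
Overall magnification: m = m_1 m_2 = -2.8889.

-2.9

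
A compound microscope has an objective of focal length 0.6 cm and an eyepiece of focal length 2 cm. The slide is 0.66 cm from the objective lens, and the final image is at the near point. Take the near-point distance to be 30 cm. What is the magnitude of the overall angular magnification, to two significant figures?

Objective: 1/d_i = 1/f_obj - 1/d_o = 1/0.6 - 1/0.66 = 0.15152 cm^-1, so d_i = 6.600 cm.
m_obj = -d_i/d_o = -6.600/0.66 = -10.000.
Eyepiece angular magnification (image at near point): M_eye = 1 + D/f_e = 1 + 30/2 = 16.000.
Overall M = m_obj x M_eye = (-10.000)(16.000) = -160.00.
|M| = 160.00.

160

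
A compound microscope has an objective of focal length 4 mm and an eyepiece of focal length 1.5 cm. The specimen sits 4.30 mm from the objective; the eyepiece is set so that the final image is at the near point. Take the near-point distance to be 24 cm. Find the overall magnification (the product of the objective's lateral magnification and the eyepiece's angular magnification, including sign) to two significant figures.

-230

Convert to cm: f_obj = 4 mm = 0.4 cm; d_o = 4.30 mm = 0.43 cm.
Objective: 1/d_i = 1/f_obj - 1/d_o = 1/0.4 - 1/0.43 = 0.17442 cm^-1, so d_i = 5.733 cm.
m_obj = -d_i/d_o = -5.733/0.43 = -13.333.
Eyepiece angular magnification (image at near point): M_eye = 1 + D/f_e = 1 + 24/1.5 = 17.000.
Overall M = m_obj x M_eye = (-13.333)(17.000) = -226.67.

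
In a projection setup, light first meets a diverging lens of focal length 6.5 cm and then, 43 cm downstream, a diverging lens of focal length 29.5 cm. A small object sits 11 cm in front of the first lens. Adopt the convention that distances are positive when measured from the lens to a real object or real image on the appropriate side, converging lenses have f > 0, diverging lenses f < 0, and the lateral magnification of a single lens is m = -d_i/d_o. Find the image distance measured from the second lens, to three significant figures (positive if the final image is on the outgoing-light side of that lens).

-18.1 cm

Applying the thin-lens equation to the first lens, 1/(-6.5) = 1/11 + 1/d_i1, which gives d_i1 = -4.086 cm.
With d_i1 < 0 the first image is virtual and lies on the object side; the object distance for lens 2 is d_o2 = 43 - (-4.086) = 47.086 cm.
Applying the thin-lens equation again with f_2 = -29.5 cm and d_o2 = 47.086 cm gives d_i2 = -18.137 cm.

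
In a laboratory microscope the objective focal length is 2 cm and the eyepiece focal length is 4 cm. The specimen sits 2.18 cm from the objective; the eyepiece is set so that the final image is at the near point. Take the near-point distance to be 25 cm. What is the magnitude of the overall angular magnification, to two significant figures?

81

Objective: 1/d_i = 1/f_obj - 1/d_o = 1/2 - 1/2.18 = 0.04128 cm^-1, so d_i = 24.222 cm.
m_obj = -d_i/d_o = -24.222/2.18 = -11.111.
Eyepiece angular magnification (image at near point): M_eye = 1 + D/f_e = 1 + 25/4 = 7.250.
Overall M = m_obj x M_eye = (-11.111)(7.250) = -80.56.
|M| = 80.56.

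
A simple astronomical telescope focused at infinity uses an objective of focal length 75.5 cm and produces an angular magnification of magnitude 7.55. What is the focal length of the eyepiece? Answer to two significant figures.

10 cm

|M| = f_obj/f_eye, so f_eye = f_obj/|M| = 75.5/7.55 = 10.000 cm.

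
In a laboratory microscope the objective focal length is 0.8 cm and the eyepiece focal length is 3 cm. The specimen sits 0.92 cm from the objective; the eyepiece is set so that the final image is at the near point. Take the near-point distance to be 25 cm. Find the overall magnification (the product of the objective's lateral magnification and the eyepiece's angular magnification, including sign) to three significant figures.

-62.2

Objective: 1/d_i = 1/f_obj - 1/d_o = 1/0.8 - 1/0.92 = 0.16304 cm^-1, so d_i = 6.133 cm.
m_obj = -d_i/d_o = -6.133/0.92 = -6.667.
Eyepiece angular magnification (image at near point): M_eye = 1 + D/f_e = 1 + 25/3 = 9.333.
Overall M = m_obj x M_eye = (-6.667)(9.333) = -62.22.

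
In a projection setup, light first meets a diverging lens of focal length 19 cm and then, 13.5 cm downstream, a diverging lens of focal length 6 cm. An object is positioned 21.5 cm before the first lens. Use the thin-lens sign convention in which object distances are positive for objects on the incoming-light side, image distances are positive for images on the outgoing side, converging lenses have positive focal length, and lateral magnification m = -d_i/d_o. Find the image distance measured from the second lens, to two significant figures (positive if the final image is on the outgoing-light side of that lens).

-4.8 cm

Applying the thin-lens equation to the first lens, 1/(-19) = 1/21.5 + 1/d_i1, which gives d_i1 = -10.086 cm.
The intermediate image is virtual, 10.086 cm to the left of lens 1, so d_o2 = L - d_i1 = 13.5 - (-10.086) = 23.586 cm.
Applying the thin-lens equation again with f_2 = -6 cm and d_o2 = 23.586 cm gives d_i2 = -4.783 cm.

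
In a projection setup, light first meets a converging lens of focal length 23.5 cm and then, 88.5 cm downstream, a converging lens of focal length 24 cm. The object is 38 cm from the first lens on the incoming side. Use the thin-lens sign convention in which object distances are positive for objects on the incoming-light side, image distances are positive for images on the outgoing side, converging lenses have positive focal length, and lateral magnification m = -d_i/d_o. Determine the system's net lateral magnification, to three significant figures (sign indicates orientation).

13.3

Lens 1: 1/d_i1 = 1/f_1 - 1/d_o1 = 1/23.5 - 1/38 = 0.01624 cm^-1, so d_i1 = 61.586 cm.
m_1 = -(61.586)/38 = -1.6207.
That image sits 26.914 cm in front of the second lens, so d_o2 = 26.914 cm.
Lens 2: 1/d_i2 = 1/f_2 - 1/d_o2 = 1/24 - 1/(26.914) = 0.00451 cm^-1, so d_i2 = 221.680 cm.
m_2 = -(221.680)/(26.914) = -8.2367.
Overall magnification: m = m_1 m_2 = 13.3491.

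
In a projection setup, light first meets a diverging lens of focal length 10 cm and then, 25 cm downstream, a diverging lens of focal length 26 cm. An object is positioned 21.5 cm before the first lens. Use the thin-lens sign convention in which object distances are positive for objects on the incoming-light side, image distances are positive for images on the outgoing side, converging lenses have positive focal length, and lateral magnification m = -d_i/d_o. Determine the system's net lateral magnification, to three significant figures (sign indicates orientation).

Applying the thin-lens equation to the first lens, 1/(-10) = 1/21.5 + 1/d_i1, which gives d_i1 = -6.825 cm.
Its lateral magnification is m_1 = -d_i1/d_o1 = -(-6.825)/21.5 = 0.3175.
The intermediate image is virtual, 6.825 cm to the left of lens 1, so d_o2 = L - d_i1 = 25 - (-6.825) = 31.825 cm.
Applying the thin-lens equation again with f_2 = -26 cm and d_o2 = 31.825 cm gives d_i2 = -14.310 cm.
m_2 = -(-14.310)/(31.825) = 0.4496.
The system's lateral magnification is m_1 m_2 = (0.3175)(0.4496) = 0.1427.

0.143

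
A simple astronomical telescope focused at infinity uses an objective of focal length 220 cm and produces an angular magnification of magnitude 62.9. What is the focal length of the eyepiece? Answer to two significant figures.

3.5 cm

|M| = f_obj/f_eye, so f_eye = f_obj/|M| = 220/62.9 = 3.498 cm.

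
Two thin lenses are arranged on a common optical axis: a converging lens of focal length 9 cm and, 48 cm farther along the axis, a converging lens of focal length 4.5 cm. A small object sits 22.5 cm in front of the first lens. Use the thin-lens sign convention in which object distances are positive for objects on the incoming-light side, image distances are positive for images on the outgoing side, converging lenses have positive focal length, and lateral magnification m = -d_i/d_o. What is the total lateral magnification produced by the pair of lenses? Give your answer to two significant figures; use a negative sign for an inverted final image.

Lens 1: 1/d_i1 = 1/f_1 - 1/d_o1 = 1/9 - 1/22.5 = 0.06667 cm^-1, so d_i1 = 15.000 cm.
m_1 = -(15.000)/22.5 = -0.6667.
Object distance for lens 2: d_o2 = 48 - 15.000 = 33.000 cm.
Lens 2: 1/d_i2 = 1/f_2 - 1/d_o2 = 1/4.5 - 1/(33.000) = 0.19192 cm^-1, so d_i2 = 5.211 cm.
m_2 = -(5.211)/(33.000) = -0.1579.
Total m = m_1 x m_2 = (-0.6667)(-0.1579) = 0.1053.

0.11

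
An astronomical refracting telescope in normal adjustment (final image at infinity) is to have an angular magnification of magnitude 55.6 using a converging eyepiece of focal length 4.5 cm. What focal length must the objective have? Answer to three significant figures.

|M| = f_obj/|f_eye|, so f_obj = |M| x |f_eye| = 55.6 x 4.5 = 250.200 cm.

250 cm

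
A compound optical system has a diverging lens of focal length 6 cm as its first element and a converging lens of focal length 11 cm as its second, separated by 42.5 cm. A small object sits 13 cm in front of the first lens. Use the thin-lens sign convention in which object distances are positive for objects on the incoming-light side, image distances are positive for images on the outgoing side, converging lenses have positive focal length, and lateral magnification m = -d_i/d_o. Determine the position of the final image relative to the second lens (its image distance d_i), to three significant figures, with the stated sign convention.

14.4 cm

Lens 1: 1/d_i1 = 1/f_1 - 1/d_o1 = 1/(-6) - 1/13 = -0.24359 cm^-1, so d_i1 = -4.105 cm.
The intermediate image is virtual, 4.105 cm to the left of lens 1, so d_o2 = L - d_i1 = 42.5 - (-4.105) = 46.605 cm.
Lens 2: 1/d_i2 = 1/f_2 - 1/d_o2 = 1/11 - 1/(46.605) = 0.06945 cm^-1, so d_i2 = 14.398 cm.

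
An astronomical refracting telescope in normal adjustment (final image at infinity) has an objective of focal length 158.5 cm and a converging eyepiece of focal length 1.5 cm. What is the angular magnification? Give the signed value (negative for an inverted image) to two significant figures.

M = -f_obj/f_eye = -158.5/(1.5) = -105.667.

-110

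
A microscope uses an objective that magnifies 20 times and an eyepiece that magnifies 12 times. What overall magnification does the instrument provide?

240

The overall magnification of a compound microscope is the product of the objective and eyepiece magnifications:
M = M_obj x M_eye = 20 x 12 = 240.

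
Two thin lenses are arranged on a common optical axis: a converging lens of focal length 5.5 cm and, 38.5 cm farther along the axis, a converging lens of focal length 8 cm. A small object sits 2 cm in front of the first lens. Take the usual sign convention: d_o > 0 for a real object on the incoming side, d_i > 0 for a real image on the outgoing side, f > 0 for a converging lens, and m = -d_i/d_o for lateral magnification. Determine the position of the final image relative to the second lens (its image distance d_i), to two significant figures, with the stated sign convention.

9.9 cm

First lens: d_i1 = 1/(1/5.5 - 1/2) = -3.143 cm.
With d_i1 < 0 the first image is virtual and lies on the object side; the object distance for lens 2 is d_o2 = 38.5 - (-3.143) = 41.643 cm.
Second lens: d_i2 = 1/(1/8 - 1/(41.643)) = 9.902 cm.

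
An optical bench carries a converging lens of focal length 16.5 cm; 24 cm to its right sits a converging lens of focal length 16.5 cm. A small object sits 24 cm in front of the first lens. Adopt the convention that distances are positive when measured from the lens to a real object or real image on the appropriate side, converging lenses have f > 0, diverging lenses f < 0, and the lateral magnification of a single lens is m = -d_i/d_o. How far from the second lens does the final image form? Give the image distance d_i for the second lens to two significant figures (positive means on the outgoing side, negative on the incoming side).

Applying the thin-lens equation to the first lens, 1/16.5 = 1/24 + 1/d_i1, which gives d_i1 = 52.800 cm.
This image would form 52.800 cm past lens 1, i.e. 28.800 cm beyond lens 2, so it is a virtual object for lens 2: d_o2 = 24 - 52.800 = -28.800 cm.
Applying the thin-lens equation again with f_2 = 16.5 cm and d_o2 = -28.800 cm gives d_i2 = 10.490 cm.

10 cm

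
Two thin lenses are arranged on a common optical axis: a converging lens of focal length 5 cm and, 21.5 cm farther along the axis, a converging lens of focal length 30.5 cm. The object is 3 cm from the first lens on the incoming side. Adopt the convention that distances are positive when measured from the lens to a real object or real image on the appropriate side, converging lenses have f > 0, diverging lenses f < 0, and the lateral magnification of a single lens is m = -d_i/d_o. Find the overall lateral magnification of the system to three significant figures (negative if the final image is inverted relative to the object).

Lens 1: 1/d_i1 = 1/f_1 - 1/d_o1 = 1/5 - 1/3 = -0.13333 cm^-1, so d_i1 = -7.500 cm.
m_1 = -(-7.500)/3 = 2.5000.
With d_i1 < 0 the first image is virtual and lies on the object side; the object distance for lens 2 is d_o2 = 21.5 - (-7.500) = 29.000 cm.
Lens 2: 1/d_i2 = 1/f_2 - 1/d_o2 = 1/30.5 - 1/(29.000) = -0.00170 cm^-1, so d_i2 = -589.667 cm.
m_2 = -(-589.667)/(29.000) = 20.3333.
Overall magnification: m = m_1 m_2 = 50.8333.

50.8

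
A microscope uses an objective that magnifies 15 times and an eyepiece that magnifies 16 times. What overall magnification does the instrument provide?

240

The overall magnification of a compound microscope is the product of the objective and eyepiece magnifications:
M = M_obj x M_eye = 15 x 16 = 240.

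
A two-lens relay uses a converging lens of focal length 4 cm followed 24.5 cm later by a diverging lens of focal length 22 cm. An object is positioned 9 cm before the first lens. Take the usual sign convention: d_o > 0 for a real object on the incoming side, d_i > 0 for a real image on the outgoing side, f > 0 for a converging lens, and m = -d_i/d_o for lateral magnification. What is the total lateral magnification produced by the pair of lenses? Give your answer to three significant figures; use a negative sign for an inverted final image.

-0.448

First lens: d_i1 = 1/(1/4 - 1/9) = 7.200 cm.
m_1 = -(7.200)/9 = -0.8000.
That image sits 17.300 cm in front of the second lens, so d_o2 = 17.300 cm.
Second lens: d_i2 = 1/(1/(-22) - 1/(17.300)) = -9.684 cm.
m_2 = -(-9.684)/(17.300) = 0.5598.
Overall magnification: m = m_1 m_2 = -0.4478.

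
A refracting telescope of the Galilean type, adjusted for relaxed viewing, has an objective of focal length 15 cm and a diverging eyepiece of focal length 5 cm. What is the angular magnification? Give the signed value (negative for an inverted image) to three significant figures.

3.00

M = -f_obj/f_eye = -15/(-5) = 3.000.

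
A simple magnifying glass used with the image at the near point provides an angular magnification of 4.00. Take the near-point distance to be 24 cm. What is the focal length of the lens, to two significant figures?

For the image at the near point, M = 1 + D/f.
f = D/(M - 1) = 24/(4.0 - 1) = 8.000 cm.

8.0 cm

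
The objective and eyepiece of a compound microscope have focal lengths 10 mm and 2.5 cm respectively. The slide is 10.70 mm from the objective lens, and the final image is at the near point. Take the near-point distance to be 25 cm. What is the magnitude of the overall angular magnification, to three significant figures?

Convert to cm: f_obj = 10 mm = 1 cm; d_o = 10.70 mm = 1.07 cm.
Objective: 1/d_i = 1/f_obj - 1/d_o = 1/1 - 1/1.07 = 0.06542 cm^-1, so d_i = 15.286 cm.
m_obj = -d_i/d_o = -15.286/1.07 = -14.286.
Eyepiece angular magnification (image at near point): M_eye = 1 + D/f_e = 1 + 25/2.5 = 11.000.
Overall M = m_obj x M_eye = (-14.286)(11.000) = -157.14.
|M| = 157.14.

157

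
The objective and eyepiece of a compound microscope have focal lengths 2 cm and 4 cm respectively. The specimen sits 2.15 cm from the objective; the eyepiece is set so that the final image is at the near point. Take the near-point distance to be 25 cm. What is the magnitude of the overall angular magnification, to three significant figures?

96.7

Objective: 1/d_i = 1/f_obj - 1/d_o = 1/2 - 1/2.15 = 0.03488 cm^-1, so d_i = 28.667 cm.
m_obj = -d_i/d_o = -28.667/2.15 = -13.333.
Eyepiece angular magnification (image at near point): M_eye = 1 + D/f_e = 1 + 25/4 = 7.250.
Overall M = m_obj x M_eye = (-13.333)(7.250) = -96.67.
|M| = 96.67.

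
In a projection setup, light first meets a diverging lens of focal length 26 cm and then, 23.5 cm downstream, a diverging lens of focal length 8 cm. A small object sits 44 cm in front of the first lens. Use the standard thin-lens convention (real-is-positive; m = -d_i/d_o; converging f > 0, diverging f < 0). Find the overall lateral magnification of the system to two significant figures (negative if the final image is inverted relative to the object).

First lens: d_i1 = 1/(1/(-26) - 1/44) = -16.343 cm.
m_1 = -(-16.343)/44 = 0.3714.
With d_i1 < 0 the first image is virtual and lies on the object side; the object distance for lens 2 is d_o2 = 23.5 - (-16.343) = 39.843 cm.
Second lens: d_i2 = 1/(1/(-8) - 1/(39.843)) = -6.662 cm.
m_2 = -(-6.662)/(39.843) = 0.1672.
The system's lateral magnification is m_1 m_2 = (0.3714)(0.1672) = 0.0621.

0.062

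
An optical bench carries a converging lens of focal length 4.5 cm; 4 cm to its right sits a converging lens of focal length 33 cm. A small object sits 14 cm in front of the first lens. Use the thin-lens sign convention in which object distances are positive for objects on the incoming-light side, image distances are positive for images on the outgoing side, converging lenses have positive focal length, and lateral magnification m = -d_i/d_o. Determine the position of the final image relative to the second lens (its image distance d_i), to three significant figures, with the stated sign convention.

2.44 cm

First lens: d_i1 = 1/(1/4.5 - 1/14) = 6.632 cm.
Since 6.632 cm > 4 cm, the first image lies past the second lens and serves as a virtual object: d_o2 = L - d_i1 = -2.632 cm.
Second lens: d_i2 = 1/(1/33 - 1/(-2.632)) = 2.437 cm.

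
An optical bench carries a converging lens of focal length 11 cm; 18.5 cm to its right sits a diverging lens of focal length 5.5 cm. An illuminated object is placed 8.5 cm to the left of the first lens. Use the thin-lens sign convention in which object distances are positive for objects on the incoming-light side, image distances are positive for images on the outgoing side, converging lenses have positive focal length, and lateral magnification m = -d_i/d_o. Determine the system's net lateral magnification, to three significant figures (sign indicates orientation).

0.394

Applying the thin-lens equation to the first lens, 1/11 = 1/8.5 + 1/d_i1, which gives d_i1 = -37.400 cm.
Its lateral magnification is m_1 = -d_i1/d_o1 = -(-37.400)/8.5 = 4.4000.
The intermediate image is virtual, 37.400 cm to the left of lens 1, so d_o2 = L - d_i1 = 18.5 - (-37.400) = 55.900 cm.
Applying the thin-lens equation again with f_2 = -5.5 cm and d_o2 = 55.900 cm gives d_i2 = -5.007 cm.
m_2 = -(-5.007)/(55.900) = 0.0896.
Total m = m_1 x m_2 = (4.4000)(0.0896) = 0.3941.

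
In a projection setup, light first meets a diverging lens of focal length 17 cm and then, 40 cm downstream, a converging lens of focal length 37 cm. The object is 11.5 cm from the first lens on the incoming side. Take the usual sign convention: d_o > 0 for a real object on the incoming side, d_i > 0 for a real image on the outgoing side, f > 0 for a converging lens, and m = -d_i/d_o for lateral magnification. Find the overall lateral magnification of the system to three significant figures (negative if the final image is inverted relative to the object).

Applying the thin-lens equation to the first lens, 1/(-17) = 1/11.5 + 1/d_i1, which gives d_i1 = -6.860 cm.
Its lateral magnification is m_1 = -d_i1/d_o1 = -(-6.860)/11.5 = 0.5965.
The intermediate image is virtual, 6.860 cm to the left of lens 1, so d_o2 = L - d_i1 = 40 - (-6.860) = 46.860 cm.
Applying the thin-lens equation again with f_2 = 37 cm and d_o2 = 46.860 cm gives d_i2 = 175.849 cm.
m_2 = -(175.849)/(46.860) = -3.7527.
Total m = m_1 x m_2 = (0.5965)(-3.7527) = -2.2384.

-2.24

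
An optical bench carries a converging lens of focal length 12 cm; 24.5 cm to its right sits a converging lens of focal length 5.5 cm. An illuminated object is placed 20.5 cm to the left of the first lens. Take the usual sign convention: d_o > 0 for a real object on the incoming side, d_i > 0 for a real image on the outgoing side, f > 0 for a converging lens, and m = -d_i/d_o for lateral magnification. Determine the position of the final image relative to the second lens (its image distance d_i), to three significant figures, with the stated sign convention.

2.46 cm

First lens: d_i1 = 1/(1/12 - 1/20.5) = 28.941 cm.
This image would form 28.941 cm past lens 1, i.e. 4.441 cm beyond lens 2, so it is a virtual object for lens 2: d_o2 = 24.5 - 28.941 = -4.441 cm.
Second lens: d_i2 = 1/(1/5.5 - 1/(-4.441)) = 2.457 cm.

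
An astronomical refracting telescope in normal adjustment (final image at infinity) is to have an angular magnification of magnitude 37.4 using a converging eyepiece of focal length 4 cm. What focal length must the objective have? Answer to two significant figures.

150 cm

|M| = f_obj/|f_eye|, so f_obj = |M| x |f_eye| = 37.4 x 4 = 149.600 cm.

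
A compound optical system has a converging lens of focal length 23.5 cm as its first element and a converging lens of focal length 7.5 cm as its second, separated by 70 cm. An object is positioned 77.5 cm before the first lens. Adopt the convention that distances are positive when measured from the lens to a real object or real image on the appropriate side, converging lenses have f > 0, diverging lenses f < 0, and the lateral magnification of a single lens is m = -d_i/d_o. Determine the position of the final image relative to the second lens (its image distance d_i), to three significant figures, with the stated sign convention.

9.45 cm

Lens 1: 1/d_i1 = 1/f_1 - 1/d_o1 = 1/23.5 - 1/77.5 = 0.02965 cm^-1, so d_i1 = 33.727 cm.
That image sits 36.273 cm in front of the second lens, so d_o2 = 36.273 cm.
Lens 2: 1/d_i2 = 1/f_2 - 1/d_o2 = 1/7.5 - 1/(36.273) = 0.10576 cm^-1, so d_i2 = 9.455 cm.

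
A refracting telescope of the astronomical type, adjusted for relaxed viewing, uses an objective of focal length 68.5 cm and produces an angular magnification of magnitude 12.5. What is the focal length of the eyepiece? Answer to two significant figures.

5.5 cm

|M| = f_obj/f_eye, so f_eye = f_obj/|M| = 68.5/12.5 = 5.480 cm.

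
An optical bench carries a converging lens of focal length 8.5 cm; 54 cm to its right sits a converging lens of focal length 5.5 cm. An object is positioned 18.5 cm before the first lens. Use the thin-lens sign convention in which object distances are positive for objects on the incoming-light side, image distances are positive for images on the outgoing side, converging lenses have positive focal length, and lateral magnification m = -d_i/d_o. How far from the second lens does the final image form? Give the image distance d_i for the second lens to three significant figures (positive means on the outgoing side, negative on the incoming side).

First lens: d_i1 = 1/(1/8.5 - 1/18.5) = 15.725 cm.
That image sits 38.275 cm in front of the second lens, so d_o2 = 38.275 cm.
Second lens: d_i2 = 1/(1/5.5 - 1/(38.275)) = 6.423 cm.

6.42 cm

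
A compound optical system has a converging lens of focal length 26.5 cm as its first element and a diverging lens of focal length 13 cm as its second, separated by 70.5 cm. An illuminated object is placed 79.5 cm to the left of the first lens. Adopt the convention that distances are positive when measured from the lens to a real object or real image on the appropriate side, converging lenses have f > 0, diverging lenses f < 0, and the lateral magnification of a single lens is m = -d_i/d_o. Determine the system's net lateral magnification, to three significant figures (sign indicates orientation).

-0.149

Applying the thin-lens equation to the first lens, 1/26.5 = 1/79.5 + 1/d_i1, which gives d_i1 = 39.750 cm.
Its lateral magnification is m_1 = -d_i1/d_o1 = -(39.750)/79.5 = -0.5000.
Object distance for lens 2: d_o2 = 70.5 - 39.750 = 30.750 cm.
Applying the thin-lens equation again with f_2 = -13 cm and d_o2 = 30.750 cm gives d_i2 = -9.137 cm.
m_2 = -(-9.137)/(30.750) = 0.2971.
Total m = m_1 x m_2 = (-0.5000)(0.2971) = -0.1486.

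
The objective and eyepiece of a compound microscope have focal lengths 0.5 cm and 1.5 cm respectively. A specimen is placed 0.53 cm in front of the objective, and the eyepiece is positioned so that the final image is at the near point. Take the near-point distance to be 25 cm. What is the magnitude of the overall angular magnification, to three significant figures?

Objective: 1/d_i = 1/f_obj - 1/d_o = 1/0.5 - 1/0.53 = 0.11321 cm^-1, so d_i = 8.833 cm.
m_obj = -d_i/d_o = -8.833/0.53 = -16.667.
Eyepiece angular magnification (image at near point): M_eye = 1 + D/f_e = 1 + 25/1.5 = 17.667.
Overall M = m_obj x M_eye = (-16.667)(17.667) = -294.44.
|M| = 294.44.

294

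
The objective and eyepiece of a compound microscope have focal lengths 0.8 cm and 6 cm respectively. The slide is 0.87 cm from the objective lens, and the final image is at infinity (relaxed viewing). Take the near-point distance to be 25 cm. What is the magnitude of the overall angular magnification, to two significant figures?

48

Objective: 1/d_i = 1/f_obj - 1/d_o = 1/0.8 - 1/0.87 = 0.10057 cm^-1, so d_i = 9.943 cm.
m_obj = -d_i/d_o = -9.943/0.87 = -11.429.
Eyepiece angular magnification (image at infinity): M_eye = D/f_e = 25/6 = 4.167.
Overall M = m_obj x M_eye = (-11.429)(4.167) = -47.62.
|M| = 47.62.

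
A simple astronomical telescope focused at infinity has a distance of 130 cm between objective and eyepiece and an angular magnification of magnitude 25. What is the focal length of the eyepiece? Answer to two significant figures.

In normal adjustment the tube length equals f_obj + f_eye and |M| = f_obj/f_eye.
So f_obj = 25 f_eye and 25 f_eye + f_eye = 130 cm, giving f_eye = 130/26 = 5.000 cm and f_obj = 125.000 cm.

5.0 cm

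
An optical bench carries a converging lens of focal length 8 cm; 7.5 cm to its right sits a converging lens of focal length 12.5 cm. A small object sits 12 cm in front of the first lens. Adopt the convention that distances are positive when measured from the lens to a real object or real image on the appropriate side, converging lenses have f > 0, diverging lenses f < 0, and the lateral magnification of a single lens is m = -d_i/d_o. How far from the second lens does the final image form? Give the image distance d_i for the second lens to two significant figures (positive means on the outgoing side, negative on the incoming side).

7.1 cm

Lens 1: 1/d_i1 = 1/f_1 - 1/d_o1 = 1/8 - 1/12 = 0.04167 cm^-1, so d_i1 = 24.000 cm.
Since 24.000 cm > 7.5 cm, the first image lies past the second lens and serves as a virtual object: d_o2 = L - d_i1 = -16.500 cm.
Lens 2: 1/d_i2 = 1/f_2 - 1/d_o2 = 1/12.5 - 1/(-16.500) = 0.14061 cm^-1, so d_i2 = 7.112 cm.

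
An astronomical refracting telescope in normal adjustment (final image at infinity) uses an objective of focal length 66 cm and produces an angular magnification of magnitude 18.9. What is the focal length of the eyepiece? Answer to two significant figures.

|M| = f_obj/f_eye, so f_eye = f_obj/|M| = 66/18.9 = 3.492 cm.

3.5 cm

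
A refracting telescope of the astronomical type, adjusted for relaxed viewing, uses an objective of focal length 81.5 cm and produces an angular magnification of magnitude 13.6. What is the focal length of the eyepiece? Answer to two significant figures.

6.0 cm

|M| = f_obj/f_eye, so f_eye = f_obj/|M| = 81.5/13.6 = 5.993 cm.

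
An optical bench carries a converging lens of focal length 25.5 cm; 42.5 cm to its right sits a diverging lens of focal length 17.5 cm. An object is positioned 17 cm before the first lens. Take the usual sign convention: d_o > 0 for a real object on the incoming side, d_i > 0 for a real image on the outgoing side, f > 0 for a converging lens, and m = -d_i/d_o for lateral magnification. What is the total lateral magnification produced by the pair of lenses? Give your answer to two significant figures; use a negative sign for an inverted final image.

Applying the thin-lens equation to the first lens, 1/25.5 = 1/17 + 1/d_i1, which gives d_i1 = -51.000 cm.
Its lateral magnification is m_1 = -d_i1/d_o1 = -(-51.000)/17 = 3.0000.
The intermediate image is virtual, 51.000 cm to the left of lens 1, so d_o2 = L - d_i1 = 42.5 - (-51.000) = 93.500 cm.
Applying the thin-lens equation again with f_2 = -17.5 cm and d_o2 = 93.500 cm gives d_i2 = -14.741 cm.
m_2 = -(-14.741)/(93.500) = 0.1577.
The system's lateral magnification is m_1 m_2 = (3.0000)(0.1577) = 0.4730.

0.47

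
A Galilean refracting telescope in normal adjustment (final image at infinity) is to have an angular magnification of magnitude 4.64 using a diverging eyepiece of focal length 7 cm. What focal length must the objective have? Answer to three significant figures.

32.5 cm

|M| = f_obj/|f_eye|, so f_obj = |M| x |f_eye| = 4.64 x 7 = 32.480 cm.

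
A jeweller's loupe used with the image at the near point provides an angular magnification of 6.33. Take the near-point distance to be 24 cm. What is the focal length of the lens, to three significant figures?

For the image at the near point, M = 1 + D/f.
f = D/(M - 1) = 24/(6.33 - 1) = 4.503 cm.

4.50 cm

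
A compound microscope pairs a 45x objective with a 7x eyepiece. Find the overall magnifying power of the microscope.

315

The overall magnification of a compound microscope is the product of the objective and eyepiece magnifications:
M = M_obj x M_eye = 45 x 7 = 315.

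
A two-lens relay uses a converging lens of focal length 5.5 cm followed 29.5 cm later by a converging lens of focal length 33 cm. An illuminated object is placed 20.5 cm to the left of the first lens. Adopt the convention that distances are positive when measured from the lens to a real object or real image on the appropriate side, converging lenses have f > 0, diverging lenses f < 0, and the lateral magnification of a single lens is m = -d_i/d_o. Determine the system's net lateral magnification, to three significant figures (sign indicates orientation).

-1.10

Lens 1: 1/d_i1 = 1/f_1 - 1/d_o1 = 1/5.5 - 1/20.5 = 0.13304 cm^-1, so d_i1 = 7.517 cm.
m_1 = -(7.517)/20.5 = -0.3667.
That image sits 21.983 cm in front of the second lens, so d_o2 = 21.983 cm.
Lens 2: 1/d_i2 = 1/f_2 - 1/d_o2 = 1/33 - 1/(21.983) = -0.01519 cm^-1, so d_i2 = -65.850 cm.
m_2 = -(-65.850)/(21.983) = 2.9955.
Overall magnification: m = m_1 m_2 = -1.0983.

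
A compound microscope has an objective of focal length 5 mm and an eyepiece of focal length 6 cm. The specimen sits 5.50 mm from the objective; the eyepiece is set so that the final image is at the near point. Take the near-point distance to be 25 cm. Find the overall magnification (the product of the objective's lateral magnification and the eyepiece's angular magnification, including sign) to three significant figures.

-51.7

Convert to cm: f_obj = 5 mm = 0.5 cm; d_o = 5.50 mm = 0.55 cm.
Objective: 1/d_i = 1/f_obj - 1/d_o = 1/0.5 - 1/0.55 = 0.18182 cm^-1, so d_i = 5.500 cm.
m_obj = -d_i/d_o = -5.500/0.55 = -10.000.
Eyepiece angular magnification (image at near point): M_eye = 1 + D/f_e = 1 + 25/6 = 5.167.
Overall M = m_obj x M_eye = (-10.000)(5.167) = -51.67.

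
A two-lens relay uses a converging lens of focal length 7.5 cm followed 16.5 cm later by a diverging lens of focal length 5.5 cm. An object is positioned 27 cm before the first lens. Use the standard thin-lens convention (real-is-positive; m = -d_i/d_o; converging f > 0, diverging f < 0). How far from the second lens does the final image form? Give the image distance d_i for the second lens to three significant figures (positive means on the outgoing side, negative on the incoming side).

-2.90 cm

Lens 1: 1/d_i1 = 1/f_1 - 1/d_o1 = 1/7.5 - 1/27 = 0.09630 cm^-1, so d_i1 = 10.385 cm.
Object distance for lens 2: d_o2 = 16.5 - 10.385 = 6.115 cm.
Lens 2: 1/d_i2 = 1/f_2 - 1/d_o2 = 1/(-5.5) - 1/(6.115) = -0.34534 cm^-1, so d_i2 = -2.896 cm.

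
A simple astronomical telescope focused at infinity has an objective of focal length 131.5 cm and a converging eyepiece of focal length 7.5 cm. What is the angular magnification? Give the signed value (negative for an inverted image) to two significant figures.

M = -f_obj/f_eye = -131.5/(7.5) = -17.533.

-18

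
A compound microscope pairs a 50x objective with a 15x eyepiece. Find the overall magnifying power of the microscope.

750

The overall magnification of a compound microscope is the product of the objective and eyepiece magnifications:
M = M_obj x M_eye = 50 x 15 = 750.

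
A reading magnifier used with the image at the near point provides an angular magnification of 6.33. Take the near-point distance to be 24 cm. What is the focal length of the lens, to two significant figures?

4.5 cm

For the image at the near point, M = 1 + D/f.
f = D/(M - 1) = 24/(6.33 - 1) = 4.503 cm.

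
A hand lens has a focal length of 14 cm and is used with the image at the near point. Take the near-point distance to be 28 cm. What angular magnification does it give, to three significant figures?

M = 1 + D/f = 1 + 28/14 = 3.000.

3.00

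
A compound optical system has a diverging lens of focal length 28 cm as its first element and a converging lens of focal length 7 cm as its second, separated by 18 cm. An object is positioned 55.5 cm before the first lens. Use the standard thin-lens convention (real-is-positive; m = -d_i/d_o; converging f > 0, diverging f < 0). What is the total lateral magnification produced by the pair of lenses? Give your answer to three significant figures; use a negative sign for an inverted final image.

-0.0793

Applying the thin-lens equation to the first lens, 1/(-28) = 1/55.5 + 1/d_i1, which gives d_i1 = -18.611 cm.
Its lateral magnification is m_1 = -d_i1/d_o1 = -(-18.611)/55.5 = 0.3353.
With d_i1 < 0 the first image is virtual and lies on the object side; the object distance for lens 2 is d_o2 = 18 - (-18.611) = 36.611 cm.
Applying the thin-lens equation again with f_2 = 7 cm and d_o2 = 36.611 cm gives d_i2 = 8.655 cm.
m_2 = -(8.655)/(36.611) = -0.2364.
Overall magnification: m = m_1 m_2 = -0.0793.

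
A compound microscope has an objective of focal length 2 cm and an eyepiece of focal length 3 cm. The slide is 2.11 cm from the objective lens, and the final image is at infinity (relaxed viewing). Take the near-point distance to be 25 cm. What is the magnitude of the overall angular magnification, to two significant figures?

Objective: 1/d_i = 1/f_obj - 1/d_o = 1/2 - 1/2.11 = 0.02607 cm^-1, so d_i = 38.364 cm.
m_obj = -d_i/d_o = -38.364/2.11 = -18.182.
Eyepiece angular magnification (image at infinity): M_eye = D/f_e = 25/3 = 8.333.
Overall M = m_obj x M_eye = (-18.182)(8.333) = -151.52.
|M| = 151.52.

150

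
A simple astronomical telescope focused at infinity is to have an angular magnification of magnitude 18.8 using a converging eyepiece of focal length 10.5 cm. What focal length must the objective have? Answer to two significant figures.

200 cm

|M| = f_obj/|f_eye|, so f_obj = |M| x |f_eye| = 18.8 x 10.5 = 197.400 cm.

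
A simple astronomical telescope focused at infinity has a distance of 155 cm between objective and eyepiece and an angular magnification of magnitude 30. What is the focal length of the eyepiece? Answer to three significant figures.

5.00 cm

In normal adjustment the tube length equals f_obj + f_eye and |M| = f_obj/f_eye.
So f_obj = 30 f_eye and 30 f_eye + f_eye = 155 cm, giving f_eye = 155/31 = 5.000 cm and f_obj = 150.000 cm.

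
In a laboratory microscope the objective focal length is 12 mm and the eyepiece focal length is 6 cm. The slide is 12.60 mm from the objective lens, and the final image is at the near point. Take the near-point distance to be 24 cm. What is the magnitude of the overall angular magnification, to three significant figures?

Convert to cm: f_obj = 12 mm = 1.2 cm; d_o = 12.60 mm = 1.26 cm.
Objective: 1/d_i = 1/f_obj - 1/d_o = 1/1.2 - 1/1.26 = 0.03968 cm^-1, so d_i = 25.200 cm.
m_obj = -d_i/d_o = -25.200/1.26 = -20.000.
Eyepiece angular magnification (image at near point): M_eye = 1 + D/f_e = 1 + 24/6 = 5.000.
Overall M = m_obj x M_eye = (-20.000)(5.000) = -100.00.
|M| = 100.00.

100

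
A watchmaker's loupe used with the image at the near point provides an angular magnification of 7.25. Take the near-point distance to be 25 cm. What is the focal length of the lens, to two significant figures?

For the image at the near point, M = 1 + D/f.
f = D/(M - 1) = 25/(7.25 - 1) = 4.000 cm.

4.0 cm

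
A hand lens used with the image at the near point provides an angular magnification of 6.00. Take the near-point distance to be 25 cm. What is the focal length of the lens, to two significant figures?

5.0 cm

For the image at the near point, M = 1 + D/f.
f = D/(M - 1) = 25/(6.0 - 1) = 5.000 cm.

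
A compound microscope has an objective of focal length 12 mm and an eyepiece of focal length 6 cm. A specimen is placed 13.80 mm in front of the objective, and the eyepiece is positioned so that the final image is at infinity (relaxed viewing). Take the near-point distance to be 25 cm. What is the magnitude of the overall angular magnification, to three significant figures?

27.8

Convert to cm: f_obj = 12 mm = 1.2 cm; d_o = 13.80 mm = 1.38 cm.
Objective: 1/d_i = 1/f_obj - 1/d_o = 1/1.2 - 1/1.38 = 0.10870 cm^-1, so d_i = 9.200 cm.
m_obj = -d_i/d_o = -9.200/1.38 = -6.667.
Eyepiece angular magnification (image at infinity): M_eye = D/f_e = 25/6 = 4.167.
Overall M = m_obj x M_eye = (-6.667)(4.167) = -27.78.
|M| = 27.78.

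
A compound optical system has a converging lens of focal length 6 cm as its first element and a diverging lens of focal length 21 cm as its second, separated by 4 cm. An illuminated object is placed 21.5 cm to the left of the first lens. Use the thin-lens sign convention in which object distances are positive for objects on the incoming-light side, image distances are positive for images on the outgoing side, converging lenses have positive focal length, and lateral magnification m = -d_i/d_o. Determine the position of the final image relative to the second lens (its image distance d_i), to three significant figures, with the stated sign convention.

First lens: d_i1 = 1/(1/6 - 1/21.5) = 8.323 cm.
This image would form 8.323 cm past lens 1, i.e. 4.323 cm beyond lens 2, so it is a virtual object for lens 2: d_o2 = 4 - 8.323 = -4.323 cm.
Second lens: d_i2 = 1/(1/(-21) - 1/(-4.323)) = 5.443 cm.

5.44 cm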